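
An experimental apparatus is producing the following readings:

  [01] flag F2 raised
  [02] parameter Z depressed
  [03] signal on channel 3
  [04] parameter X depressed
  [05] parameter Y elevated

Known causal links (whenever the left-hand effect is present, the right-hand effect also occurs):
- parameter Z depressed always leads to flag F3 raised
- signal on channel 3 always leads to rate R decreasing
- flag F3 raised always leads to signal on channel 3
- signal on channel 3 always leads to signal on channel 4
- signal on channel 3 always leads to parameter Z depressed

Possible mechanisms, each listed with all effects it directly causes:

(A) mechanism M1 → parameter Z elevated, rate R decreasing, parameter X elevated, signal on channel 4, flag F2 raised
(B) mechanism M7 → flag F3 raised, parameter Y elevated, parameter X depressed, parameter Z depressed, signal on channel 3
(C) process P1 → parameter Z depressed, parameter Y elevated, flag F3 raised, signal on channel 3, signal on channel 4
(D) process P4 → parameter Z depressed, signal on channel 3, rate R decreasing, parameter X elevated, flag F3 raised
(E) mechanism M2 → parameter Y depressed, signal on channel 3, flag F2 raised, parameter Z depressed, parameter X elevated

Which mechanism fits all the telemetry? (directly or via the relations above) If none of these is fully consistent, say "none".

Checking each candidate against the observations:
(A) mechanism M1 — flag F2 raised yes; parameter Z depressed NO; signal on channel 3 NO; parameter X depressed NO; parameter Y elevated NO
(B) mechanism M7 — flag F2 raised NO; parameter Z depressed yes; signal on channel 3 yes; parameter X depressed yes; parameter Y elevated yes
(C) process P1 — does not account for flag F2 raised, parameter X depressed
(D) process P4 — flag F2 raised NO; parameter Z depressed yes; signal on channel 3 yes; parameter X depressed NO; parameter Y elevated NO
(E) mechanism M2 — flag F2 raised yes; parameter Z depressed yes; signal on channel 3 yes; parameter X depressed NO; parameter Y elevated NO
None of the listed candidates fits everything.

none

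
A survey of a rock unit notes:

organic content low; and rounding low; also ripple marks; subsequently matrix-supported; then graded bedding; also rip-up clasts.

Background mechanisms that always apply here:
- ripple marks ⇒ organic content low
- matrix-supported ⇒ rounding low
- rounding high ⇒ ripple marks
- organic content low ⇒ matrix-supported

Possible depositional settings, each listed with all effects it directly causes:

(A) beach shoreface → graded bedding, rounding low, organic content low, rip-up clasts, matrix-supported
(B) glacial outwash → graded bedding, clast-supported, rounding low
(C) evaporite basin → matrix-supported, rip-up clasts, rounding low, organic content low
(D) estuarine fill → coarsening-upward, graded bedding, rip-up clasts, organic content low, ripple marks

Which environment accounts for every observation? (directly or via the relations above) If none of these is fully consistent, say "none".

For each candidate, compare predicted effects to what was observed:
(A) beach shoreface — does not account for ripple marks
(B) glacial outwash — organic content low NO; rounding low yes; ripple marks NO; matrix-supported NO; graded bedding yes; rip-up clasts NO
(C) evaporite basin — does not account for ripple marks, graded bedding
(D) estuarine fill — accounts for every observation (rounding low through organic content low → matrix-supported → rounding low)
Only (D) is consistent with every observation.

D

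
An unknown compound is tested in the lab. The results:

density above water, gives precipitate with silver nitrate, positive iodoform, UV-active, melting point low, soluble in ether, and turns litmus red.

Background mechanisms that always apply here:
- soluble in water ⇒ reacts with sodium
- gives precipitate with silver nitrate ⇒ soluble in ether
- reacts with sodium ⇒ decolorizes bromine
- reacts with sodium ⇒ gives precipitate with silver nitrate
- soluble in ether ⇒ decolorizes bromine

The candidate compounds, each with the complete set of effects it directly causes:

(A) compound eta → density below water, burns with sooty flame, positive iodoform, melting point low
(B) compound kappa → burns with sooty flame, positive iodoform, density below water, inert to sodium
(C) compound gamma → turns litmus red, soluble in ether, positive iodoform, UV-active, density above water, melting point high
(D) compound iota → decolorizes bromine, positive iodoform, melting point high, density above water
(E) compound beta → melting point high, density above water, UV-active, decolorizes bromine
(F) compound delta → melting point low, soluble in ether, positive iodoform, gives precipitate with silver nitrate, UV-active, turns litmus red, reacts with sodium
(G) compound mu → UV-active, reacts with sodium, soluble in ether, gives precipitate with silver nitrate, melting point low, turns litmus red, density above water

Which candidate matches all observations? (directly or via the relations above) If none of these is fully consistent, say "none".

Testing each hypothesis:
(A) compound eta — density above water ✗; gives precipitate with silver nitrate ✗; positive iodoform ✓; UV-active ✗; melting point low ✓; soluble in ether ✗; turns litmus red ✗
(B) compound kappa — density above water ✗; gives precipitate with silver nitrate ✗; positive iodoform ✓; UV-active ✗; melting point low ✗; soluble in ether ✗; turns litmus red ✗
(C) compound gamma — fails on gives precipitate with silver nitrate, melting point low (predicts melting point high, not melting point low)
(D) compound iota — density above water ✓; gives precipitate with silver nitrate ✗; positive iodoform ✓; UV-active ✗; melting point low ✗; soluble in ether ✗; turns litmus red ✗
(E) compound beta — fails on gives precipitate with silver nitrate, positive iodoform, melting point low, soluble in ether, turns litmus red (predicts melting point high, not melting point low)
(F) compound delta — density above water ✗; gives precipitate with silver nitrate ✓; positive iodoform ✓; UV-active ✓; melting point low ✓; soluble in ether ✓; turns litmus red ✓
(G) compound mu — does not account for positive iodoform
None of the listed candidates fits everything.

none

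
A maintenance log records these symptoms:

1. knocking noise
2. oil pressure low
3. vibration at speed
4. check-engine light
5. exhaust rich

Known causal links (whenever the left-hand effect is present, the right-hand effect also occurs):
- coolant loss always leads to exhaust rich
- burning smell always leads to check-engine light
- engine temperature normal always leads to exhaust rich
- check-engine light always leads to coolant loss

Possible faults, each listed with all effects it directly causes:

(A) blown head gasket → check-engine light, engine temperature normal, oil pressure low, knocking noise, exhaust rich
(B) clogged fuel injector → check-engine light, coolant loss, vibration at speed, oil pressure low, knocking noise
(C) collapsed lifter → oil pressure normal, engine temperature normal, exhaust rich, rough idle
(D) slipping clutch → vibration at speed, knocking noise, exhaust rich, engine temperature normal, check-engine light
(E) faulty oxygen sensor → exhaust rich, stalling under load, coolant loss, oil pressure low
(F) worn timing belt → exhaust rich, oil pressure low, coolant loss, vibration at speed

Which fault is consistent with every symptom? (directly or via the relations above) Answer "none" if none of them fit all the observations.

Per-candidate check:
(A) blown head gasket — knocking noise +; oil pressure low +; vibration at speed -; check-engine light +; exhaust rich +
(B) clogged fuel injector — accounts for every observation (exhaust rich via coolant loss → exhaust rich)
(C) collapsed lifter — knocking noise -; oil pressure low -; vibration at speed -; check-engine light -; exhaust rich +
(D) slipping clutch — does not account for oil pressure low
(E) faulty oxygen sensor — does not account for knocking noise, vibration at speed, check-engine light
(F) worn timing belt — does not account for knocking noise, check-engine light
(B) alone accounts for all the evidence.

B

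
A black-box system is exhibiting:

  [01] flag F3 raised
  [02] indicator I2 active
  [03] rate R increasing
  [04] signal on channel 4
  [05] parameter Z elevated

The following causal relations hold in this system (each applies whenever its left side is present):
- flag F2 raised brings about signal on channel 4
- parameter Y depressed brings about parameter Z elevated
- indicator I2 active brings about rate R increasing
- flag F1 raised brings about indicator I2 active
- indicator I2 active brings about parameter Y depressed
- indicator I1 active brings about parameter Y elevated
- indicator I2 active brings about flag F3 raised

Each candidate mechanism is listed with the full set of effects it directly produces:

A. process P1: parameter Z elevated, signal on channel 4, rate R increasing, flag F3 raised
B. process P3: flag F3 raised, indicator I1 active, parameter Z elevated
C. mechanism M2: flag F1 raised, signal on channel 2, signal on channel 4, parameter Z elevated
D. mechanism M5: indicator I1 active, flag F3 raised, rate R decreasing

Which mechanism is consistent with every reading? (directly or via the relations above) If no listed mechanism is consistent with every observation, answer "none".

Testing each hypothesis:
(A) process P1 — flag F3 raised +; indicator I2 active -; rate R increasing +; signal on channel 4 +; parameter Z elevated +
(B) process P3 — flag F3 raised +; indicator I2 active -; rate R increasing -; signal on channel 4 -; parameter Z elevated +
(C) mechanism M2 — flag F3 raised + (through flag F1 raised → indicator I2 active → flag F3 raised); indicator I2 active + (through flag F1 raised → indicator I2 active); rate R increasing + (through flag F1 raised → indicator I2 active → rate R increasing); signal on channel 4 +; parameter Z elevated +
(D) mechanism M5 — fails on indicator I2 active, rate R increasing, signal on channel 4, parameter Z elevated (predicts rate R decreasing, not rate R increasing)
(C) is the only candidate with no mismatches.

C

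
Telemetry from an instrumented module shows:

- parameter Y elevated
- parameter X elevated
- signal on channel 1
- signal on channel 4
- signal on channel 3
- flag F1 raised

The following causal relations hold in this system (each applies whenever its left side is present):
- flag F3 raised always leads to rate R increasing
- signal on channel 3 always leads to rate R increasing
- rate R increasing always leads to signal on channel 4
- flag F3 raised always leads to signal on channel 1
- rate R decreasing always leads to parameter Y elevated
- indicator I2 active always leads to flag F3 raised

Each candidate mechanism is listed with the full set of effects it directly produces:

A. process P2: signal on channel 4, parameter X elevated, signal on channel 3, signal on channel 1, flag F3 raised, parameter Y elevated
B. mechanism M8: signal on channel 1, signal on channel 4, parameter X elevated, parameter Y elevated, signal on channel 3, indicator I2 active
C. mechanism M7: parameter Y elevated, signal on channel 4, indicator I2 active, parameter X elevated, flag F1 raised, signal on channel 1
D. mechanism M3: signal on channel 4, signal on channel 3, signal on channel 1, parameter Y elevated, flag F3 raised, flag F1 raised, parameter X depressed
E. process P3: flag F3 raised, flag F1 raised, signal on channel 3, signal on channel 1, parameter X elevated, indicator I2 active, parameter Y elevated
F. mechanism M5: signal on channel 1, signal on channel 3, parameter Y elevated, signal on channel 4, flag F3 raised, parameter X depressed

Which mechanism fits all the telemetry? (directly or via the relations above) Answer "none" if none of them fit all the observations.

E

Checking each candidate against the observations:
(A) process P2 — does not account for flag F1 raised
(B) mechanism M8 — does not account for flag F1 raised
(C) mechanism M7 — parameter Y elevated yes; parameter X elevated yes; signal on channel 1 yes; signal on channel 4 yes; signal on channel 3 NO; flag F1 raised yes
(D) mechanism M3 — fails on parameter X elevated (predicts parameter X depressed, not parameter X elevated)
(E) process P3 — parameter Y elevated yes; parameter X elevated yes; signal on channel 1 yes; signal on channel 4 yes (via signal on channel 3 → rate R increasing → signal on channel 4); signal on channel 3 yes; flag F1 raised yes
(F) mechanism M5 — parameter Y elevated yes; parameter X elevated NO; signal on channel 1 yes; signal on channel 4 yes; signal on channel 3 yes; flag F1 raised NO
(E) alone accounts for all the evidence.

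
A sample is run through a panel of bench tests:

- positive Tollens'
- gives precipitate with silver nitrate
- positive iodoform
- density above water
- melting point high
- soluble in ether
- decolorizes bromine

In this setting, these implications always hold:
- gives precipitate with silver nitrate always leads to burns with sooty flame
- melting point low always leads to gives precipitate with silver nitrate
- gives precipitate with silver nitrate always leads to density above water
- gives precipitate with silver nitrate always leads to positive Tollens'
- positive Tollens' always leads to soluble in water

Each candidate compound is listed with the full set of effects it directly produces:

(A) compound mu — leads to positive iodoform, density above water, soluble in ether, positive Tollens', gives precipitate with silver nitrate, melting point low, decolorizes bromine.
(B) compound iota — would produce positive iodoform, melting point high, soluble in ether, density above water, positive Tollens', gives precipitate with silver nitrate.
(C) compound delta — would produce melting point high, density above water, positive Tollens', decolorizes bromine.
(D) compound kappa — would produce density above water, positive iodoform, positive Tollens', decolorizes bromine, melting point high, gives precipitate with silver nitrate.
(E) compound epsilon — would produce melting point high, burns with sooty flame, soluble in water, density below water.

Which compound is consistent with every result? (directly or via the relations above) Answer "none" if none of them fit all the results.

For each candidate, compare predicted effects to what was observed:
(A) compound mu — positive Tollens' match; gives precipitate with silver nitrate match; positive iodoform match; density above water match; melting point high miss; soluble in ether match; decolorizes bromine match
(B) compound iota — positive Tollens' match; gives precipitate with silver nitrate match; positive iodoform match; density above water match; melting point high match; soluble in ether match; decolorizes bromine miss
(C) compound delta — does not account for gives precipitate with silver nitrate, positive iodoform, soluble in ether
(D) compound kappa — does not account for soluble in ether
(E) compound epsilon — fails on positive Tollens', gives precipitate with silver nitrate, positive iodoform, density above water, soluble in ether, decolorizes bromine (predicts density below water, not density above water)
None of the listed candidates fits everything.

none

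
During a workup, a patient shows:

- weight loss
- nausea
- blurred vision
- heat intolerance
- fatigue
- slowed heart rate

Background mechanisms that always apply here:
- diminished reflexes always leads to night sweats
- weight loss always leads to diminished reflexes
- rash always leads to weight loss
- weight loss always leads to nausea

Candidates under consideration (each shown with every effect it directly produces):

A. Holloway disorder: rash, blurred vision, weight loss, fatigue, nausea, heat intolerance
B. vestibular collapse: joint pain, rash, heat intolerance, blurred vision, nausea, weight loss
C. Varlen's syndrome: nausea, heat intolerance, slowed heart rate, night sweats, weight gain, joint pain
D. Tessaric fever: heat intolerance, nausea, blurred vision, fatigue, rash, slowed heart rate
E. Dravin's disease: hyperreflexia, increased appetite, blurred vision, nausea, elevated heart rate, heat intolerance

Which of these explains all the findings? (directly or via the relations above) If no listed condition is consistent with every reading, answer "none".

Per-candidate check:
(A) Holloway disorder — weight loss ✓; nausea ✓; blurred vision ✓; heat intolerance ✓; fatigue ✓; slowed heart rate ✗
(B) vestibular collapse — does not account for fatigue, slowed heart rate
(C) Varlen's syndrome — weight loss ✗; nausea ✓; blurred vision ✗; heat intolerance ✓; fatigue ✗; slowed heart rate ✓
(D) Tessaric fever — weight loss ✓ (through rash → weight loss); nausea ✓; blurred vision ✓; heat intolerance ✓; fatigue ✓; slowed heart rate ✓
(E) Dravin's disease — fails on weight loss, fatigue, slowed heart rate (predicts elevated heart rate, not slowed heart rate)
(D) is the only candidate with no mismatches.

D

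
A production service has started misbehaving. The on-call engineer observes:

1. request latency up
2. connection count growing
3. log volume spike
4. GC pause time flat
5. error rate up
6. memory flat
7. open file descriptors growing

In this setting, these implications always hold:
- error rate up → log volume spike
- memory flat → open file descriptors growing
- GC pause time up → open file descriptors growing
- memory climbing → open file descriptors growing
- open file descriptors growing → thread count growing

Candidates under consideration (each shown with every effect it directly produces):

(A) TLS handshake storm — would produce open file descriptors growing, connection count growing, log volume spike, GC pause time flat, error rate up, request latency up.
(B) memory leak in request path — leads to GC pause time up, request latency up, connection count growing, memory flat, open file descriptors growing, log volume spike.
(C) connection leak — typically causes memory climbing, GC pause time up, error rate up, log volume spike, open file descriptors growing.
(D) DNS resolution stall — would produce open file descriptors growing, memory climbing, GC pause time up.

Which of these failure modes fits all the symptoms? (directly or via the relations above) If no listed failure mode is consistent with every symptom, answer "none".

none

Per-candidate check:
(A) TLS handshake storm — does not account for memory flat
(B) memory leak in request path — request latency up match; connection count growing match; log volume spike match; GC pause time flat miss; error rate up miss; memory flat match; open file descriptors growing match
(C) connection leak — request latency up miss; connection count growing miss; log volume spike match; GC pause time flat miss; error rate up match; memory flat miss; open file descriptors growing match
(D) DNS resolution stall — request latency up miss; connection count growing miss; log volume spike miss; GC pause time flat miss; error rate up miss; memory flat miss; open file descriptors growing match
None of the listed candidates fits everything.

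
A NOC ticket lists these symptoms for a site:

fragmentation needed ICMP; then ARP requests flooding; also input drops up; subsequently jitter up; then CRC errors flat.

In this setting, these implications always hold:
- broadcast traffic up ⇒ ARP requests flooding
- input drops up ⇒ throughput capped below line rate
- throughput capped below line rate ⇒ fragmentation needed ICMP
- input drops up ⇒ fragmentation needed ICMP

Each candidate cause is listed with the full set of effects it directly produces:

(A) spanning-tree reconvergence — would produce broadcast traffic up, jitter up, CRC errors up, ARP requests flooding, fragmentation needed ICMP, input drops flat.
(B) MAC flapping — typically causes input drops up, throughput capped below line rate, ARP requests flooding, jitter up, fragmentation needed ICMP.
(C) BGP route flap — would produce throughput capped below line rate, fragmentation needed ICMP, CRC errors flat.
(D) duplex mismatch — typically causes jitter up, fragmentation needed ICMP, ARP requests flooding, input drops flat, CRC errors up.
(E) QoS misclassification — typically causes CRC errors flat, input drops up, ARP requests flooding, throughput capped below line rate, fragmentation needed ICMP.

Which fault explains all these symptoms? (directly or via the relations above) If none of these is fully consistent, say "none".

none

Per-candidate check:
(A) spanning-tree reconvergence — fragmentation needed ICMP ✓; ARP requests flooding ✓; input drops up ✗; jitter up ✓; CRC errors flat ✗
(B) MAC flapping — does not account for CRC errors flat
(C) BGP route flap — does not account for ARP requests flooding, input drops up, jitter up
(D) duplex mismatch — fragmentation needed ICMP ✓; ARP requests flooding ✓; input drops up ✗; jitter up ✓; CRC errors flat ✗
(E) QoS misclassification — does not account for jitter up
None of the listed candidates fits everything.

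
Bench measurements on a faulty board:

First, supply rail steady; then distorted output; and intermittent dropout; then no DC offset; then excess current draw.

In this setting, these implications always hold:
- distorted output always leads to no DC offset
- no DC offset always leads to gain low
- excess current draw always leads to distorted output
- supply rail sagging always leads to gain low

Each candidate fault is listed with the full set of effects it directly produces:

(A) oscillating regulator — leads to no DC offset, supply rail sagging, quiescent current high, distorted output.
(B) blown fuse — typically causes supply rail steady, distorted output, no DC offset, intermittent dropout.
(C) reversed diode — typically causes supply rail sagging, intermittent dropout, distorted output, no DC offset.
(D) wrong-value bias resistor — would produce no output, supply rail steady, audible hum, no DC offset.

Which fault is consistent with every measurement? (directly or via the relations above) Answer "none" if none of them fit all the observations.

none

Checking each candidate against the observations:
(A) oscillating regulator — supply rail steady ✗; distorted output ✓; intermittent dropout ✗; no DC offset ✓; excess current draw ✗
(B) blown fuse — supply rail steady ✓; distorted output ✓; intermittent dropout ✓; no DC offset ✓; excess current draw ✗
(C) reversed diode — supply rail steady ✗; distorted output ✓; intermittent dropout ✓; no DC offset ✓; excess current draw ✗
(D) wrong-value bias resistor — does not account for distorted output, intermittent dropout, excess current draw
Every candidate fails on at least one observation.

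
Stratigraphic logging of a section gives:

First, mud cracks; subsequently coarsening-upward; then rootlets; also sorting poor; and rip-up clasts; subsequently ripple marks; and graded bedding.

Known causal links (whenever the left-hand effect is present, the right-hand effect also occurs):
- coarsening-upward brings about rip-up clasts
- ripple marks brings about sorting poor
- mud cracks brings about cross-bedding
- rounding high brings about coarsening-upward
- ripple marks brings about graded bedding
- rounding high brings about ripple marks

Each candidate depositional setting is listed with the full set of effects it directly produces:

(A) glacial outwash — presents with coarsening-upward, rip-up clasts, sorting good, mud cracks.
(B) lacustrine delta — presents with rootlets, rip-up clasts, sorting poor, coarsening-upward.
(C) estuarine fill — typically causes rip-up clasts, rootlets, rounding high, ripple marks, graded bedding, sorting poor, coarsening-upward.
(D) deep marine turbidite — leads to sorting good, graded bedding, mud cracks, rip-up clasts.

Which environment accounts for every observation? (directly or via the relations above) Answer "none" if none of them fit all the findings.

Checking each candidate against the observations:
(A) glacial outwash — fails on rootlets, sorting poor, ripple marks, graded bedding (predicts sorting good, not sorting poor)
(B) lacustrine delta — mud cracks ✗; coarsening-upward ✓; rootlets ✓; sorting poor ✓; rip-up clasts ✓; ripple marks ✗; graded bedding ✗
(C) estuarine fill — mud cracks ✗; coarsening-upward ✓; rootlets ✓; sorting poor ✓; rip-up clasts ✓; ripple marks ✓; graded bedding ✓
(D) deep marine turbidite — mud cracks ✓; coarsening-upward ✗; rootlets ✗; sorting poor ✗; rip-up clasts ✓; ripple marks ✗; graded bedding ✓
Every candidate fails on at least one observation.

none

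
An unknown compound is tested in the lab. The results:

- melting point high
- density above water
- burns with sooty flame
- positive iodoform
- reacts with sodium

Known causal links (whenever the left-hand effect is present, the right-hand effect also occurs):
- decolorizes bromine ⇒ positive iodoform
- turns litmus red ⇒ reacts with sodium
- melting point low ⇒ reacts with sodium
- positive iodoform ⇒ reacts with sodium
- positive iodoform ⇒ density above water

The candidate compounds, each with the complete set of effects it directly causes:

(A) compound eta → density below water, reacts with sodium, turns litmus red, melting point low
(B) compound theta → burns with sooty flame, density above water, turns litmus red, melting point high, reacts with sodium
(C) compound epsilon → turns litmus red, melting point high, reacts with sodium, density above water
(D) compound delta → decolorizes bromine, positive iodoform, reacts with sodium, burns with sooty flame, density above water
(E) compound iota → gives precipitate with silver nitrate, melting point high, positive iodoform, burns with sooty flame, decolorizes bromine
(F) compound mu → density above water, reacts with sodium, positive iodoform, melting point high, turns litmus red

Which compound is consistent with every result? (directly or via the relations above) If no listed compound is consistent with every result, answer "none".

Checking each candidate against the observations:
(A) compound eta — fails on melting point high, density above water, burns with sooty flame, positive iodoform (predicts melting point low, not melting point high; predicts density below water, not density above water)
(B) compound theta — melting point high yes; density above water yes; burns with sooty flame yes; positive iodoform NO; reacts with sodium yes
(C) compound epsilon — melting point high yes; density above water yes; burns with sooty flame NO; positive iodoform NO; reacts with sodium yes
(D) compound delta — melting point high NO; density above water yes; burns with sooty flame yes; positive iodoform yes; reacts with sodium yes
(E) compound iota — accounts for every observation (density above water through positive iodoform → density above water)
(F) compound mu — melting point high yes; density above water yes; burns with sooty flame NO; positive iodoform yes; reacts with sodium yes
(E) is the only candidate with no mismatches.

E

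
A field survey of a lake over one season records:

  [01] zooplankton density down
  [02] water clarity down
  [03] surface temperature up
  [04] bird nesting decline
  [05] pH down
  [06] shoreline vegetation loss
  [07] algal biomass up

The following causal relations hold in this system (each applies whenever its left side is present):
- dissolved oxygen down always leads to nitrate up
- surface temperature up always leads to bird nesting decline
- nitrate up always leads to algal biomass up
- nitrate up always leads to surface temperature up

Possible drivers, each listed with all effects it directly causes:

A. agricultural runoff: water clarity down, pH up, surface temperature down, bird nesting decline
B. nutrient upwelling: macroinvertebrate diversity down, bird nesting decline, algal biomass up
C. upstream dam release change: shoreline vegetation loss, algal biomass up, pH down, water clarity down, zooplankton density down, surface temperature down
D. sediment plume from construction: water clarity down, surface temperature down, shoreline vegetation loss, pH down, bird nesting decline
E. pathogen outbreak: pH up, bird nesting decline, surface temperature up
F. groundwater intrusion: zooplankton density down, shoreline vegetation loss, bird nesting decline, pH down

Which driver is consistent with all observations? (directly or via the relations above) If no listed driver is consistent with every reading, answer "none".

For each candidate, compare predicted effects to what was observed:
(A) agricultural runoff — zooplankton density down -; water clarity down +; surface temperature up -; bird nesting decline +; pH down -; shoreline vegetation loss -; algal biomass up -
(B) nutrient upwelling — does not account for zooplankton density down, water clarity down, surface temperature up, pH down, shoreline vegetation loss
(C) upstream dam release change — zooplankton density down +; water clarity down +; surface temperature up -; bird nesting decline -; pH down +; shoreline vegetation loss +; algal biomass up +
(D) sediment plume from construction — fails on zooplankton density down, surface temperature up, algal biomass up (predicts surface temperature down, not surface temperature up)
(E) pathogen outbreak — zooplankton density down -; water clarity down -; surface temperature up +; bird nesting decline +; pH down -; shoreline vegetation loss -; algal biomass up -
(F) groundwater intrusion — does not account for water clarity down, surface temperature up, algal biomass up
Every candidate fails on at least one observation.

none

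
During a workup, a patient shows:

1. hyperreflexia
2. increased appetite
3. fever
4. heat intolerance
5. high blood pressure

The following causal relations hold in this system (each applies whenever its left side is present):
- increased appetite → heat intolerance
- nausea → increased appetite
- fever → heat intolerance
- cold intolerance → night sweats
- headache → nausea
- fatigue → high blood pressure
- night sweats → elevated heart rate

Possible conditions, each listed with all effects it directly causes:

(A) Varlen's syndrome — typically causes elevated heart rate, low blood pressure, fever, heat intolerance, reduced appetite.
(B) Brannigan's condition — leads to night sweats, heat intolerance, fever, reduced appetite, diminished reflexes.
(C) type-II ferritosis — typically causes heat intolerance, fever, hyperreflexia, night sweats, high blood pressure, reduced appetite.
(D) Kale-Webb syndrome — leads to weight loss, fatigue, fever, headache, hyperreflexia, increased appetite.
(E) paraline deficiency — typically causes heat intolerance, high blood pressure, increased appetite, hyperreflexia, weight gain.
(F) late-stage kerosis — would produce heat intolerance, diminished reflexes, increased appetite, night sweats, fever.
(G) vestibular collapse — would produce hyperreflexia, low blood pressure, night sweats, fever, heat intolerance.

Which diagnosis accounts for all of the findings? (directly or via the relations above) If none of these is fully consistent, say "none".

D

Per-candidate check:
(A) Varlen's syndrome — fails on hyperreflexia, increased appetite, high blood pressure (predicts reduced appetite, not increased appetite; predicts low blood pressure, not high blood pressure)
(B) Brannigan's condition — fails on hyperreflexia, increased appetite, high blood pressure (predicts diminished reflexes, not hyperreflexia; predicts reduced appetite, not increased appetite)
(C) type-II ferritosis — hyperreflexia ✓; increased appetite ✗; fever ✓; heat intolerance ✓; high blood pressure ✓
(D) Kale-Webb syndrome — hyperreflexia ✓; increased appetite ✓; fever ✓; heat intolerance ✓ (via increased appetite → heat intolerance); high blood pressure ✓ (via fatigue → high blood pressure)
(E) paraline deficiency — hyperreflexia ✓; increased appetite ✓; fever ✗; heat intolerance ✓; high blood pressure ✓
(F) late-stage kerosis — fails on hyperreflexia, high blood pressure (predicts diminished reflexes, not hyperreflexia)
(G) vestibular collapse — hyperreflexia ✓; increased appetite ✗; fever ✓; heat intolerance ✓; high blood pressure ✗
Only (D) is consistent with every observation.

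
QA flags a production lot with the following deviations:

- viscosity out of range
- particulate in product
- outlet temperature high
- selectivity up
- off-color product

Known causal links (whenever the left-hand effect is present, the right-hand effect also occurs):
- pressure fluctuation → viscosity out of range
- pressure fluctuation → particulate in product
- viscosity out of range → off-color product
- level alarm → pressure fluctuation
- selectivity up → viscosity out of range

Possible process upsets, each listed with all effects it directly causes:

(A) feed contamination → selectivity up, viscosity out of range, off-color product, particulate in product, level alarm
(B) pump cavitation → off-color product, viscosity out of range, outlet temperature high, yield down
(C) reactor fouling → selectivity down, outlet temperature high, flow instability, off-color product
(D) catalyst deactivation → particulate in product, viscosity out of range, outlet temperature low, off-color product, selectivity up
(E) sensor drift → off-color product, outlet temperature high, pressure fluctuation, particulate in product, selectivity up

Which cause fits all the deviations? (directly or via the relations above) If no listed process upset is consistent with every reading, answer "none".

For each candidate, compare predicted effects to what was observed:
(A) feed contamination — viscosity out of range ✓; particulate in product ✓; outlet temperature high ✗; selectivity up ✓; off-color product ✓
(B) pump cavitation — does not account for particulate in product, selectivity up
(C) reactor fouling — viscosity out of range ✗; particulate in product ✗; outlet temperature high ✓; selectivity up ✗; off-color product ✓
(D) catalyst deactivation — fails on outlet temperature high (predicts outlet temperature low, not outlet temperature high)
(E) sensor drift — accounts for every observation (viscosity out of range via selectivity up → viscosity out of range)
Only (E) is consistent with every observation.

E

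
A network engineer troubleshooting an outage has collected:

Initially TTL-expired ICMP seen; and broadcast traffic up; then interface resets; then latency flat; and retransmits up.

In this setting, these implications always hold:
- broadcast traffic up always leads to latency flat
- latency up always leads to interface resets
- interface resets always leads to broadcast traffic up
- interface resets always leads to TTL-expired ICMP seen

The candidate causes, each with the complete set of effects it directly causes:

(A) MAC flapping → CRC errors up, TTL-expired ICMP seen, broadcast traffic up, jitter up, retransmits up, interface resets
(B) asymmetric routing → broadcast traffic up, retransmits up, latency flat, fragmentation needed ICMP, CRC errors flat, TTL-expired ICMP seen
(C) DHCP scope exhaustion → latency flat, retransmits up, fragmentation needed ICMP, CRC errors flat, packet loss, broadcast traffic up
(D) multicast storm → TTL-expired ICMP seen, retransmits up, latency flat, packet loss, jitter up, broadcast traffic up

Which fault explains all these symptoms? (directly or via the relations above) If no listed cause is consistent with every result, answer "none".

Per-candidate check:
(A) MAC flapping — TTL-expired ICMP seen yes; broadcast traffic up yes; interface resets yes; latency flat yes (by broadcast traffic up → latency flat); retransmits up yes
(B) asymmetric routing — does not account for interface resets
(C) DHCP scope exhaustion — TTL-expired ICMP seen NO; broadcast traffic up yes; interface resets NO; latency flat yes; retransmits up yes
(D) multicast storm — does not account for interface resets
(A) is the only candidate with no mismatches.

A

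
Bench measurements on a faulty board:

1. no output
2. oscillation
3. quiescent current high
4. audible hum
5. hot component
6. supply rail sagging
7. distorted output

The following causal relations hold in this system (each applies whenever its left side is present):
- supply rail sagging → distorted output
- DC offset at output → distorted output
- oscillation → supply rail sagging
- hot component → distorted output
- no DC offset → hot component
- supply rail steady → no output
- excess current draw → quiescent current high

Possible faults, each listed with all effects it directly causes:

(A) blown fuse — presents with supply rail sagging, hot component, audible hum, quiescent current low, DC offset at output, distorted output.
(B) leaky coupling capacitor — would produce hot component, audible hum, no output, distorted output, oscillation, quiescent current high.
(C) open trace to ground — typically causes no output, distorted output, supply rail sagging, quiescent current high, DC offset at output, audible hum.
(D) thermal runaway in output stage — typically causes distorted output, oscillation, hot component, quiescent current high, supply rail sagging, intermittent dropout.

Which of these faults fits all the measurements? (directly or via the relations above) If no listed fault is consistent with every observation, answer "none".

Per-candidate check:
(A) blown fuse — no output -; oscillation -; quiescent current high -; audible hum +; hot component +; supply rail sagging +; distorted output +
(B) leaky coupling capacitor — accounts for every observation (supply rail sagging by oscillation → supply rail sagging)
(C) open trace to ground — no output +; oscillation -; quiescent current high +; audible hum +; hot component -; supply rail sagging +; distorted output +
(D) thermal runaway in output stage — no output -; oscillation +; quiescent current high +; audible hum -; hot component +; supply rail sagging +; distorted output +
(B) is the only candidate with no mismatches.

B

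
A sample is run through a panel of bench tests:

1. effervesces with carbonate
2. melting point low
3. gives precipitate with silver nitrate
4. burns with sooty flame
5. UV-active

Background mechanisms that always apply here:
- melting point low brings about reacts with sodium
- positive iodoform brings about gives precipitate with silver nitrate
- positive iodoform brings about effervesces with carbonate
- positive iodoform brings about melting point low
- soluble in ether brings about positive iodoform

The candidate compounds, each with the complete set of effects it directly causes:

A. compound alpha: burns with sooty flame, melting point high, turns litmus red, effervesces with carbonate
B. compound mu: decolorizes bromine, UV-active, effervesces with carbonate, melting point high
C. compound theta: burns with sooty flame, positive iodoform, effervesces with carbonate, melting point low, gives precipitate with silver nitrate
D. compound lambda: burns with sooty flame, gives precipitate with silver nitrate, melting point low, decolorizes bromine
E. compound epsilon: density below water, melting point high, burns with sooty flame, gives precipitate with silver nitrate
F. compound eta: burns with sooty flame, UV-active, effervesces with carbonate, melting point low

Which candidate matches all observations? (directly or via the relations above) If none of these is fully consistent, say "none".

none

Testing each hypothesis:
(A) compound alpha — fails on melting point low, gives precipitate with silver nitrate, UV-active (predicts melting point high, not melting point low)
(B) compound mu — fails on melting point low, gives precipitate with silver nitrate, burns with sooty flame (predicts melting point high, not melting point low)
(C) compound theta — effervesces with carbonate ✓; melting point low ✓; gives precipitate with silver nitrate ✓; burns with sooty flame ✓; UV-active ✗
(D) compound lambda — effervesces with carbonate ✗; melting point low ✓; gives precipitate with silver nitrate ✓; burns with sooty flame ✓; UV-active ✗
(E) compound epsilon — effervesces with carbonate ✗; melting point low ✗; gives precipitate with silver nitrate ✓; burns with sooty flame ✓; UV-active ✗
(F) compound eta — effervesces with carbonate ✓; melting point low ✓; gives precipitate with silver nitrate ✗; burns with sooty flame ✓; UV-active ✓
Every candidate fails on at least one observation.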